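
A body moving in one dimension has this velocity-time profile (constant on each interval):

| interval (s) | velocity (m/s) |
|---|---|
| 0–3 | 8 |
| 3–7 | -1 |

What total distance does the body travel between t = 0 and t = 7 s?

28 m

Total distance travelled is ∫|v| dt — sum the magnitudes of each area piece.
0–3 s: |8| × 3 = 24 m
3–7 s: |-1| × 4 = 4 m
Total distance = 28 m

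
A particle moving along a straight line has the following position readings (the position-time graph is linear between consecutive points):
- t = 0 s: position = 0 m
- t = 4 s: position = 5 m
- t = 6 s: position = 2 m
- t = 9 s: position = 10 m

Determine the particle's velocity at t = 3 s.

Velocity is the slope of the x-t graph on 0–4 s: (5 − 0)/(4 − 0) = 1.25 m/s.

1.25 m/s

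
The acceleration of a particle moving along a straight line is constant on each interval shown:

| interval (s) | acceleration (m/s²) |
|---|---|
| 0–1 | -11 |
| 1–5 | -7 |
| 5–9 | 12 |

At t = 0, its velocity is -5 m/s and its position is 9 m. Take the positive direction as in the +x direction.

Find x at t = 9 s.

On each constant-a segment, Δv = aΔt and Δx = v₀Δt + ½aΔt²; chain segment to segment.
0–1 s: v starts -5 m/s; Δx = -5·1 + ½·-11·1² = -10.5 m; v ends -16 m/s.
1–5 s: v starts -16 m/s; Δx = -16·4 + ½·-7·4² = -120 m; v ends -44 m/s.
5–9 s: v starts -44 m/s; Δx = -44·4 + ½·12·4² = -80 m; v ends 4 m/s.
x(9) = 9 + Σ Δx = -201.5 m.

-201.5 m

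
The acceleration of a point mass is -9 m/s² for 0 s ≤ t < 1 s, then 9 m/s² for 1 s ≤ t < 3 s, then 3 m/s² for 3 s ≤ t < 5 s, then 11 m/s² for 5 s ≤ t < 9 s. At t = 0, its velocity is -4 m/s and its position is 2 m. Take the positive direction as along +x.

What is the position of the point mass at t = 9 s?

133.5 m

On each constant-a segment, Δv = aΔt and Δx = v₀Δt + ½aΔt²; chain segment to segment.
0–1 s: v starts -4 m/s; Δx = -4·1 + ½·-9·1² = -8.5 m; v ends -13 m/s.
1–3 s: v starts -13 m/s; Δx = -13·2 + ½·9·2² = -8 m; v ends 5 m/s.
3–5 s: v starts 5 m/s; Δx = 5·2 + ½·3·2² = 16 m; v ends 11 m/s.
5–9 s: v starts 11 m/s; Δx = 11·4 + ½·11·4² = 132 m; v ends 55 m/s.
x(9) = 2 + Σ Δx = 133.5 m.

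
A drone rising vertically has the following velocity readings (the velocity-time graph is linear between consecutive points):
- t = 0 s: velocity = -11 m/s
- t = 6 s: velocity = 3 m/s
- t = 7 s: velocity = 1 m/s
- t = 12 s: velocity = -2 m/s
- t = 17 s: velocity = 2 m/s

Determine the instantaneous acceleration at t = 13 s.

Acceleration is the slope of the v-t graph on 12–17 s: (2 − -2)/(17 − 12) = 0.8 m/s².

0.8 m/s²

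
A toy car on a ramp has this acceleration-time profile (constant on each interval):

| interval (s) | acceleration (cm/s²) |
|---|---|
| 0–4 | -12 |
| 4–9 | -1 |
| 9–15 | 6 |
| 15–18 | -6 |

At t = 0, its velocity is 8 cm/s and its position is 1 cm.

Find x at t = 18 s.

-491.5 cm

On each constant-a segment, Δv = aΔt and Δx = v₀Δt + ½aΔt²; chain segment to segment.
0–4 s: v starts 8 cm/s; Δx = 8·4 + ½·-12·4² = -64 cm; v ends -40 cm/s.
4–9 s: v starts -40 cm/s; Δx = -40·5 + ½·-1·5² = -212.5 cm; v ends -45 cm/s.
9–15 s: v starts -45 cm/s; Δx = -45·6 + ½·6·6² = -162 cm; v ends -9 cm/s.
15–18 s: v starts -9 cm/s; Δx = -9·3 + ½·-6·3² = -54 cm; v ends -27 cm/s.
x(18) = 1 + Σ Δx = -491.5 cm.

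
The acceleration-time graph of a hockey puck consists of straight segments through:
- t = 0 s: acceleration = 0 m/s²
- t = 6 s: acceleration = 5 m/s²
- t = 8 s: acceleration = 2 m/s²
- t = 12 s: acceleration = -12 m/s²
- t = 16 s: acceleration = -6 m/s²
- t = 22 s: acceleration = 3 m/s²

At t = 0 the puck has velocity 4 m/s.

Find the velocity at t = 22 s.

-39 m/s

Δv equals the area under the a-t graph; then v = v₀ + Δv.
0–6 s: ½(0 + 5)(6) = 15 m/s
6–8 s: ½(5 + 2)(2) = 7 m/s
8–12 s: ½(2 + -12)(4) = -20 m/s
12–16 s: ½(-12 + -6)(4) = -36 m/s
16–22 s: ½(-6 + 3)(6) = -9 m/s
Δv = -43 m/s, so v(22) = 4 + (-43) = -39 m/s.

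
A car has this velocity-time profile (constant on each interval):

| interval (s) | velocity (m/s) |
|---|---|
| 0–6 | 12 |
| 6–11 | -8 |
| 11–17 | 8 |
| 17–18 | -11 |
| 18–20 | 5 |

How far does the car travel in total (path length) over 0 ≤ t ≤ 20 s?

181 m

Total distance travelled is ∫|v| dt — sum the magnitudes of each area piece.
0–6 s: |12| × 6 = 72 m
6–11 s: |-8| × 5 = 40 m
11–17 s: |8| × 6 = 48 m
17–18 s: |-11| × 1 = 11 m
18–20 s: |5| × 2 = 10 m
Total distance = 181 m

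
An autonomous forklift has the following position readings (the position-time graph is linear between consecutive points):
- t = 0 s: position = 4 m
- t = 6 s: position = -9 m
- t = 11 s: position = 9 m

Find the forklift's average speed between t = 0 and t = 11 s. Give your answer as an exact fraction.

Average speed = (total path length)/(elapsed time); on a piecewise-linear x-t graph the path length is Σ|Δx|.
0–6 s: |Δx| = |-9 − 4| = 13 m
6–11 s: |Δx| = |9 − -9| = 18 m
Total path = 31 m; average speed = 31/11 = 31/11 m/s.

31/11 m/s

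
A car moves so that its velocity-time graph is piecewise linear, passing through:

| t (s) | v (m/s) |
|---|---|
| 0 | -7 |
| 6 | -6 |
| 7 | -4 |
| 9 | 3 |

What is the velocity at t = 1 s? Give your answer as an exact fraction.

On 0–6 s the graph is linear from -7 to -6 m/s: v(1) = -7 + (-6 − -7)·(1 − 0)/(6 − 0) = -41/6 m/s.

-41/6 m/s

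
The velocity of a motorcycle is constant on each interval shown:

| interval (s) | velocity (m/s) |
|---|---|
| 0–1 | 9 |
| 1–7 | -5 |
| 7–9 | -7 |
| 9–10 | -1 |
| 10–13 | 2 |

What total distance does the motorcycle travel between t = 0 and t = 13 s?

60 m

Distance (not displacement) is the total path length: add the absolute areas under v-t.
0–1 s: |9| × 1 = 9 m
1–7 s: |-5| × 6 = 30 m
7–9 s: |-7| × 2 = 14 m
9–10 s: |-1| × 1 = 1 m
10–13 s: |2| × 3 = 6 m
Total distance = 60 m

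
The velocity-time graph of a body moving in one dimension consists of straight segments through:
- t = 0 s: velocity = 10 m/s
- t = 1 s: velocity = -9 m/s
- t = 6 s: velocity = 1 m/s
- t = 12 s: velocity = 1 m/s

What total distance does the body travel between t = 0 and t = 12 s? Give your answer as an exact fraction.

594/19 m

Distance (not displacement) is the total path length: add the absolute areas under v-t.
0–1 s: v = 0 at t = 10/19 s; triangle areas 50/19 + 81/38 = 181/38 m
1–6 s: v = 0 at t = 5.5 s; triangle areas 20.25 + 0.25 = 20.5 m
6–12 s: |1| × 6 = 6 m
Total distance = 594/19 m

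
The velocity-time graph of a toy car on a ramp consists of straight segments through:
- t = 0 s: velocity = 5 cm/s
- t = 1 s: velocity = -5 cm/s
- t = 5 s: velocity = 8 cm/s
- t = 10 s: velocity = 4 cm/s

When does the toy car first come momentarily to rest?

t = 0.5 s

v changes sign on 0–1 s (from 5 to -5); the graph is linear there, so v = 0 at t = 0 + (-5)·(1 − 0)/(-5 − 5) = 0.5 s.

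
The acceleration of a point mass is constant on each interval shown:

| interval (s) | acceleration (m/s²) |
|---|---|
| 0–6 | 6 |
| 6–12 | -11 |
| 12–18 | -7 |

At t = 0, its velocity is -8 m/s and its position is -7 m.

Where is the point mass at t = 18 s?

-331 m

On each constant-a segment, Δv = aΔt and Δx = v₀Δt + ½aΔt²; chain segment to segment.
0–6 s: v starts -8 m/s; Δx = -8·6 + ½·6·6² = 60 m; v ends 28 m/s.
6–12 s: v starts 28 m/s; Δx = 28·6 + ½·-11·6² = -30 m; v ends -38 m/s.
12–18 s: v starts -38 m/s; Δx = -38·6 + ½·-7·6² = -354 m; v ends -80 m/s.
x(18) = -7 + Σ Δx = -331 m.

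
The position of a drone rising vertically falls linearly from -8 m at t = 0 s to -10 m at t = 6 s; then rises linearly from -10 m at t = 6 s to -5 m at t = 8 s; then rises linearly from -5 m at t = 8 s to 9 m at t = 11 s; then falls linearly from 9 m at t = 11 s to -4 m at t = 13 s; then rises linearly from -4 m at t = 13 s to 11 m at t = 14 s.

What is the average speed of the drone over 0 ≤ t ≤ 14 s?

Average speed = (total path length)/(elapsed time); on a piecewise-linear x-t graph the path length is Σ|Δx|.
0–6 s: |Δx| = |-10 − -8| = 2 m
6–8 s: |Δx| = |-5 − -10| = 5 m
8–11 s: |Δx| = |9 − -5| = 14 m
11–13 s: |Δx| = |-4 − 9| = 13 m
13–14 s: |Δx| = |11 − -4| = 15 m
Total path = 49 m; average speed = 49/14 = 3.5 m/s.

3.5 m/s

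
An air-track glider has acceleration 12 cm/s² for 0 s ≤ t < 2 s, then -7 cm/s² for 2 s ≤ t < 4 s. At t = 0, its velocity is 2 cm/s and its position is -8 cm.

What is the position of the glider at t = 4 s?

58 cm

On each constant-a segment, Δv = aΔt and Δx = v₀Δt + ½aΔt²; chain segment to segment.
0–2 s: v starts 2 cm/s; Δx = 2·2 + ½·12·2² = 28 cm; v ends 26 cm/s.
2–4 s: v starts 26 cm/s; Δx = 26·2 + ½·-7·2² = 38 cm; v ends 12 cm/s.
x(4) = -8 + Σ Δx = 58 cm.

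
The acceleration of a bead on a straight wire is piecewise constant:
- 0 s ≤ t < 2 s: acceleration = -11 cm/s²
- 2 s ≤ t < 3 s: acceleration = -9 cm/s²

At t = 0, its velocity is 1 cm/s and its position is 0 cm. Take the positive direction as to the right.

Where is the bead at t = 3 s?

On each constant-a segment, Δv = aΔt and Δx = v₀Δt + ½aΔt²; chain segment to segment.
0–2 s: v starts 1 cm/s; Δx = 1·2 + ½·-11·2² = -20 cm; v ends -21 cm/s.
2–3 s: v starts -21 cm/s; Δx = -21·1 + ½·-9·1² = -25.5 cm; v ends -30 cm/s.
x(3) = 0 + Σ Δx = -45.5 cm.

-45.5 cm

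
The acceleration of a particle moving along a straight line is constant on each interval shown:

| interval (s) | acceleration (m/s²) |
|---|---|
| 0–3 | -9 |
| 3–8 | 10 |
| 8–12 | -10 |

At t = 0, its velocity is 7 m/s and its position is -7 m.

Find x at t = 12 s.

On each constant-a segment, Δv = aΔt and Δx = v₀Δt + ½aΔt²; chain segment to segment.
0–3 s: v starts 7 m/s; Δx = 7·3 + ½·-9·3² = -19.5 m; v ends -20 m/s.
3–8 s: v starts -20 m/s; Δx = -20·5 + ½·10·5² = 25 m; v ends 30 m/s.
8–12 s: v starts 30 m/s; Δx = 30·4 + ½·-10·4² = 40 m; v ends -10 m/s.
x(12) = -7 + Σ Δx = 38.5 m.

38.5 m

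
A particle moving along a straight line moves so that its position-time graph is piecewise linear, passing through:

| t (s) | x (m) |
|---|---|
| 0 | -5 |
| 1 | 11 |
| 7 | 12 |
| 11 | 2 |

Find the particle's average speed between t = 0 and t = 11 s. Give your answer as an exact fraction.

Average speed = (total path length)/(elapsed time); on a piecewise-linear x-t graph the path length is Σ|Δx|.
0–1 s: |Δx| = |11 − -5| = 16 m
1–7 s: |Δx| = |12 − 11| = 1 m
7–11 s: |Δx| = |2 − 12| = 10 m
Total path = 27 m; average speed = 27/11 = 27/11 m/s.

27/11 m/s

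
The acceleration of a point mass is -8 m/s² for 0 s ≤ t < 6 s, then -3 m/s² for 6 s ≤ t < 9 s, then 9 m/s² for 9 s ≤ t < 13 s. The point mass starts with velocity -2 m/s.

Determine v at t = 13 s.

Δv equals the area under the a-t graph; then v = v₀ + Δv.
0–6 s: -8 × 6 = -48 m/s
6–9 s: -3 × 3 = -9 m/s
9–13 s: 9 × 4 = 36 m/s
Δv = -21 m/s, so v(13) = -2 + (-21) = -23 m/s.

-23 m/s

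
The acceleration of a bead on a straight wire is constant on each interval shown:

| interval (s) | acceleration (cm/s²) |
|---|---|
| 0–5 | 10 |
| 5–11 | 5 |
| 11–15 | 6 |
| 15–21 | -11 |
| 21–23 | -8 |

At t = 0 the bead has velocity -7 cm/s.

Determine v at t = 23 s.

Δv equals the area under the a-t graph; then v = v₀ + Δv.
0–5 s: 10 × 5 = 50 cm/s
5–11 s: 5 × 6 = 30 cm/s
11–15 s: 6 × 4 = 24 cm/s
15–21 s: -11 × 6 = -66 cm/s
21–23 s: -8 × 2 = -16 cm/s
Δv = 22 cm/s, so v(23) = -7 + (22) = 15 cm/s.

15 cm/s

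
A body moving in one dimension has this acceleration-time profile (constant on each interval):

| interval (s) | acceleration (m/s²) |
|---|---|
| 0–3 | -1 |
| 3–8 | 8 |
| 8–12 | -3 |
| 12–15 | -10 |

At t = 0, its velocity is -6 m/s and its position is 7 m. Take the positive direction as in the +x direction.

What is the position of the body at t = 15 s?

On each constant-a segment, Δv = aΔt and Δx = v₀Δt + ½aΔt²; chain segment to segment.
0–3 s: v starts -6 m/s; Δx = -6·3 + ½·-1·3² = -22.5 m; v ends -9 m/s.
3–8 s: v starts -9 m/s; Δx = -9·5 + ½·8·5² = 55 m; v ends 31 m/s.
8–12 s: v starts 31 m/s; Δx = 31·4 + ½·-3·4² = 100 m; v ends 19 m/s.
12–15 s: v starts 19 m/s; Δx = 19·3 + ½·-10·3² = 12 m; v ends -11 m/s.
x(15) = 7 + Σ Δx = 151.5 m.

151.5 m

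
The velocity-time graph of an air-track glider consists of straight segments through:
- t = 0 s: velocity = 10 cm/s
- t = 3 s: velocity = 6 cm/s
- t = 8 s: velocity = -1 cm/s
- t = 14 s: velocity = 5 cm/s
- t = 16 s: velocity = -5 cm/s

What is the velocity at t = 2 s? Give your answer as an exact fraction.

22/3 cm/s

On 0–3 s the graph is linear from 10 to 6 cm/s: v(2) = 10 + (6 − 10)·(2 − 0)/(3 − 0) = 22/3 cm/s.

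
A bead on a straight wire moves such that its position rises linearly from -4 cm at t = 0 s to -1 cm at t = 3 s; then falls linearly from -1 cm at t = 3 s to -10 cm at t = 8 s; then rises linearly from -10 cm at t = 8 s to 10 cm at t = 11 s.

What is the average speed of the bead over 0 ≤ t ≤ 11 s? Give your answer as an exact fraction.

32/11 cm/s

Average speed = (total path length)/(elapsed time); on a piecewise-linear x-t graph the path length is Σ|Δx|.
0–3 s: |Δx| = |-1 − -4| = 3 cm
3–8 s: |Δx| = |-10 − -1| = 9 cm
8–11 s: |Δx| = |10 − -10| = 20 cm
Total path = 32 cm; average speed = 32/11 = 32/11 cm/s.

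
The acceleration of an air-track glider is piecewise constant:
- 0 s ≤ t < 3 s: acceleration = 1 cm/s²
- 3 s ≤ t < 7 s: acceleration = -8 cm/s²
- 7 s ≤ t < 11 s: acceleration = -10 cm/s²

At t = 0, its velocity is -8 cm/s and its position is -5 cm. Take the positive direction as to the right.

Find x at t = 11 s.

On each constant-a segment, Δv = aΔt and Δx = v₀Δt + ½aΔt²; chain segment to segment.
0–3 s: v starts -8 cm/s; Δx = -8·3 + ½·1·3² = -19.5 cm; v ends -5 cm/s.
3–7 s: v starts -5 cm/s; Δx = -5·4 + ½·-8·4² = -84 cm; v ends -37 cm/s.
7–11 s: v starts -37 cm/s; Δx = -37·4 + ½·-10·4² = -228 cm; v ends -77 cm/s.
x(11) = -5 + Σ Δx = -336.5 cm.

-336.5 cm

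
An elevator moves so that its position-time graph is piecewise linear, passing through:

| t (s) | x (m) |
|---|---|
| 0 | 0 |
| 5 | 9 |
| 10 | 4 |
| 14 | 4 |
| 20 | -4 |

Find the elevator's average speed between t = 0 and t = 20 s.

1.1 m/s

Average speed = (total path length)/(elapsed time); on a piecewise-linear x-t graph the path length is Σ|Δx|.
0–5 s: |Δx| = |9 − 0| = 9 m
5–10 s: |Δx| = |4 − 9| = 5 m
10–14 s: |Δx| = |4 − 4| = 0 m
14–20 s: |Δx| = |-4 − 4| = 8 m
Total path = 22 m; average speed = 22/20 = 1.1 m/s.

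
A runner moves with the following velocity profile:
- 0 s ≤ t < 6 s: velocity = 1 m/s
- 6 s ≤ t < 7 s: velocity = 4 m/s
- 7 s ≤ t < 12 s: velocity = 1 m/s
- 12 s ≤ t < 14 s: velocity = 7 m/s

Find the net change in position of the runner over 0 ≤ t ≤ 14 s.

29 m

Displacement is the signed area under the v-t curve.
0–6 s: 1 × 6 = 6 m
6–7 s: 4 × 1 = 4 m
7–12 s: 1 × 5 = 5 m
12–14 s: 7 × 2 = 14 m
Net displacement = 29 m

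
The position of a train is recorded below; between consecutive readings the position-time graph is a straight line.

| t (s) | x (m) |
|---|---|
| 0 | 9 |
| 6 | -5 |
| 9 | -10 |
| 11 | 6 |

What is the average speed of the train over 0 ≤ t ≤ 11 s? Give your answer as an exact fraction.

35/11 m/s

Average speed = (total path length)/(elapsed time); on a piecewise-linear x-t graph the path length is Σ|Δx|.
0–6 s: |Δx| = |-5 − 9| = 14 m
6–9 s: |Δx| = |-10 − -5| = 5 m
9–11 s: |Δx| = |6 − -10| = 16 m
Total path = 35 m; average speed = 35/11 = 35/11 m/s.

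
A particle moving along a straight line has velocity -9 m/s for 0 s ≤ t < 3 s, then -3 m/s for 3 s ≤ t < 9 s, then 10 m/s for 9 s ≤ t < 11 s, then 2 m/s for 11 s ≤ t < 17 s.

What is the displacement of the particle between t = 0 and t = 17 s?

-13 m

Net displacement equals the area under the velocity-time graph (areas below the axis count negative).
0–3 s: -9 × 3 = -27 m
3–9 s: -3 × 6 = -18 m
9–11 s: 10 × 2 = 20 m
11–17 s: 2 × 6 = 12 m
Net displacement = -13 m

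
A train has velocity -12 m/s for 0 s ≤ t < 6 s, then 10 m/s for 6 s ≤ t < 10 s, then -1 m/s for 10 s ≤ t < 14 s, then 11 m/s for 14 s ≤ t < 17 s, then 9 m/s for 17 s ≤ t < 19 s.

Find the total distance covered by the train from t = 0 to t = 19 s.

167 m

Distance (not displacement) is the total path length: add the absolute areas under v-t.
0–6 s: |-12| × 6 = 72 m
6–10 s: |10| × 4 = 40 m
10–14 s: |-1| × 4 = 4 m
14–17 s: |11| × 3 = 33 m
17–19 s: |9| × 2 = 18 m
Total distance = 167 m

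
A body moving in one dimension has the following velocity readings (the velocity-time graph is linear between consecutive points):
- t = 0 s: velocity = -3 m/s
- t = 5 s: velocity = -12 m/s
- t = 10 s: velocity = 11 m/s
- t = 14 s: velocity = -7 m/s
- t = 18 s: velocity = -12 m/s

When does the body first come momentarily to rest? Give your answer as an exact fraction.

v changes sign on 5–10 s (from -12 to 11); the graph is linear there, so v = 0 at t = 5 + (12)·(10 − 5)/(11 − -12) = 175/23 s.

t = 175/23 s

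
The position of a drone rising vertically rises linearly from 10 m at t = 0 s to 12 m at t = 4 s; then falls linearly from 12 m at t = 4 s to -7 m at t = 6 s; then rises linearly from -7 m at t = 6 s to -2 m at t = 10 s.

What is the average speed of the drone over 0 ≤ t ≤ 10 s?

2.6 m/s

Average speed = (total path length)/(elapsed time); on a piecewise-linear x-t graph the path length is Σ|Δx|.
0–4 s: |Δx| = |12 − 10| = 2 m
4–6 s: |Δx| = |-7 − 12| = 19 m
6–10 s: |Δx| = |-2 − -7| = 5 m
Total path = 26 m; average speed = 26/10 = 2.6 m/s.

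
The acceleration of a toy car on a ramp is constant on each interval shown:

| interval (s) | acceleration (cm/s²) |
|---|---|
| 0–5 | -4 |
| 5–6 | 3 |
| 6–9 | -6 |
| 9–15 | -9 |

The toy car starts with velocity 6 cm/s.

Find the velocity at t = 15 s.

Δv equals the area under the a-t graph; then v = v₀ + Δv.
0–5 s: -4 × 5 = -20 cm/s
5–6 s: 3 × 1 = 3 cm/s
6–9 s: -6 × 3 = -18 cm/s
9–15 s: -9 × 6 = -54 cm/s
Δv = -89 cm/s, so v(15) = 6 + (-89) = -83 cm/s.

-83 cm/s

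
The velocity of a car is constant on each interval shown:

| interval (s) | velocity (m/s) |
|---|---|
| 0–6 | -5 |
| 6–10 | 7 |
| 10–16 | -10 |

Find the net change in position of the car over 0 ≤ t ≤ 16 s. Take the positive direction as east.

Net displacement equals the area under the velocity-time graph (areas below the axis count negative).
0–6 s: -5 × 6 = -30 m
6–10 s: 7 × 4 = 28 m
10–16 s: -10 × 6 = -60 m
Net displacement = -62 m

-62 m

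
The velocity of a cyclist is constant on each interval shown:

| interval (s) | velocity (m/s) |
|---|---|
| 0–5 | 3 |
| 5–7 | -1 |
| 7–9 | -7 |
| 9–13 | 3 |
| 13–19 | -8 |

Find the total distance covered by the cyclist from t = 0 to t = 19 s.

91 m

Distance (not displacement) is the total path length: add the absolute areas under v-t.
0–5 s: |3| × 5 = 15 m
5–7 s: |-1| × 2 = 2 m
7–9 s: |-7| × 2 = 14 m
9–13 s: |3| × 4 = 12 m
13–19 s: |-8| × 6 = 48 m
Total distance = 91 m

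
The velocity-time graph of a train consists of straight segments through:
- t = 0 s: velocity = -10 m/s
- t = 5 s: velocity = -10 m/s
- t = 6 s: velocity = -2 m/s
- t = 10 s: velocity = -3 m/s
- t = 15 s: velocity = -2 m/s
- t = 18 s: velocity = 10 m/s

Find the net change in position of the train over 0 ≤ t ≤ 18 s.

-66.5 m

Net displacement equals the area under the velocity-time graph (areas below the axis count negative).
0–5 s: -10 × 5 = -50 m
5–6 s: ½(-10 + -2)(1) = -6 m
6–10 s: ½(-2 + -3)(4) = -10 m
10–15 s: ½(-3 + -2)(5) = -12.5 m
15–18 s: ½(-2 + 10)(3) = 12 m
Net displacement = -66.5 m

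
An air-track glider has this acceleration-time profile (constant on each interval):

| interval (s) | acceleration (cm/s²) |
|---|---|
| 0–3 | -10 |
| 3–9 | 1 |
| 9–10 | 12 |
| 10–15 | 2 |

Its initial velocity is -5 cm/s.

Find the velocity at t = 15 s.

-7 cm/s

Δv equals the area under the a-t graph; then v = v₀ + Δv.
0–3 s: -10 × 3 = -30 cm/s
3–9 s: 1 × 6 = 6 cm/s
9–10 s: 12 × 1 = 12 cm/s
10–15 s: 2 × 5 = 10 cm/s
Δv = -2 cm/s, so v(15) = -5 + (-2) = -7 cm/s.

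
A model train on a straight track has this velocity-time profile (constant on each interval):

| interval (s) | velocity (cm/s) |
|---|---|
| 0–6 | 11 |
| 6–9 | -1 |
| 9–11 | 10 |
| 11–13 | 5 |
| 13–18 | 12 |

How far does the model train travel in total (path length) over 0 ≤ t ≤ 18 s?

Total distance travelled is ∫|v| dt — sum the magnitudes of each area piece.
0–6 s: |11| × 6 = 66 cm
6–9 s: |-1| × 3 = 3 cm
9–11 s: |10| × 2 = 20 cm
11–13 s: |5| × 2 = 10 cm
13–18 s: |12| × 5 = 60 cm
Total distance = 159 cm

159 cm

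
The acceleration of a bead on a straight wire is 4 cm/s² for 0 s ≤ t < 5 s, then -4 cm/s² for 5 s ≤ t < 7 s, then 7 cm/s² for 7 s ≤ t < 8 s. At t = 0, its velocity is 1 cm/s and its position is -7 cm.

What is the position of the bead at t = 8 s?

98.5 cm

On each constant-a segment, Δv = aΔt and Δx = v₀Δt + ½aΔt²; chain segment to segment.
0–5 s: v starts 1 cm/s; Δx = 1·5 + ½·4·5² = 55 cm; v ends 21 cm/s.
5–7 s: v starts 21 cm/s; Δx = 21·2 + ½·-4·2² = 34 cm; v ends 13 cm/s.
7–8 s: v starts 13 cm/s; Δx = 13·1 + ½·7·1² = 16.5 cm; v ends 20 cm/s.
x(8) = -7 + Σ Δx = 98.5 cm.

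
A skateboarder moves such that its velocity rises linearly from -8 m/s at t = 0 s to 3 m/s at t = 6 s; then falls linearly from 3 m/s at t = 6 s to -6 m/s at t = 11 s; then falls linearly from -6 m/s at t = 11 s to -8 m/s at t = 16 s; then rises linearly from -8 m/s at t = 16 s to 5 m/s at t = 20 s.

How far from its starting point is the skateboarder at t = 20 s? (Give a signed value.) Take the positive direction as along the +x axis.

-63.5 m

Net displacement equals the area under the velocity-time graph (areas below the axis count negative).
0–6 s: ½(-8 + 3)(6) = -15 m
6–11 s: ½(3 + -6)(5) = -7.5 m
11–16 s: ½(-6 + -8)(5) = -35 m
16–20 s: ½(-8 + 5)(4) = -6 m
Net displacement = -63.5 m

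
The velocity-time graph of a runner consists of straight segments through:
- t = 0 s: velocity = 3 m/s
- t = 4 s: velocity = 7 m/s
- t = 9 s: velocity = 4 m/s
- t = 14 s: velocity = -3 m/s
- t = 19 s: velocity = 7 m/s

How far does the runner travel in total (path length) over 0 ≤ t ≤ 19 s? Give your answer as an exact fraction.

Distance (not displacement) is the total path length: add the absolute areas under v-t.
0–4 s: |½(3 + 7)(4)| = 20 m
4–9 s: |½(7 + 4)(5)| = 27.5 m
9–14 s: v = 0 at t = 83/7 s; triangle areas 40/7 + 45/14 = 125/14 m
14–19 s: v = 0 at t = 15.5 s; triangle areas 2.25 + 12.25 = 14.5 m
Total distance = 993/14 m

993/14 m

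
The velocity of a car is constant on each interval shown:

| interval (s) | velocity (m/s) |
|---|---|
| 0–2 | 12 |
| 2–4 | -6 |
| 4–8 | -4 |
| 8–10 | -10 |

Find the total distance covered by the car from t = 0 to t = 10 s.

72 m

Total distance travelled is ∫|v| dt — sum the magnitudes of each area piece.
0–2 s: |12| × 2 = 24 m
2–4 s: |-6| × 2 = 12 m
4–8 s: |-4| × 4 = 16 m
8–10 s: |-10| × 2 = 20 m
Total distance = 72 m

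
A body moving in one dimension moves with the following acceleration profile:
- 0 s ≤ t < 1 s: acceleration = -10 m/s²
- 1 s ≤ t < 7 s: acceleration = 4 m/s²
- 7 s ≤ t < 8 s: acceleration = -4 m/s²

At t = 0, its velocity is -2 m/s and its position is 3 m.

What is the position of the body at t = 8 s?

On each constant-a segment, Δv = aΔt and Δx = v₀Δt + ½aΔt²; chain segment to segment.
0–1 s: v starts -2 m/s; Δx = -2·1 + ½·-10·1² = -7 m; v ends -12 m/s.
1–7 s: v starts -12 m/s; Δx = -12·6 + ½·4·6² = 0 m; v ends 12 m/s.
7–8 s: v starts 12 m/s; Δx = 12·1 + ½·-4·1² = 10 m; v ends 8 m/s.
x(8) = 3 + Σ Δx = 6 m.

6 m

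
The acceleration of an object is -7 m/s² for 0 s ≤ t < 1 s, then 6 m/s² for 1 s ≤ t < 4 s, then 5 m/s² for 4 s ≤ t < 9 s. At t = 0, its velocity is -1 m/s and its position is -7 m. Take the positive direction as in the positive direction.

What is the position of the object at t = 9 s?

104 m

On each constant-a segment, Δv = aΔt and Δx = v₀Δt + ½aΔt²; chain segment to segment.
0–1 s: v starts -1 m/s; Δx = -1·1 + ½·-7·1² = -4.5 m; v ends -8 m/s.
1–4 s: v starts -8 m/s; Δx = -8·3 + ½·6·3² = 3 m; v ends 10 m/s.
4–9 s: v starts 10 m/s; Δx = 10·5 + ½·5·5² = 112.5 m; v ends 35 m/s.
x(9) = -7 + Σ Δx = 104 m.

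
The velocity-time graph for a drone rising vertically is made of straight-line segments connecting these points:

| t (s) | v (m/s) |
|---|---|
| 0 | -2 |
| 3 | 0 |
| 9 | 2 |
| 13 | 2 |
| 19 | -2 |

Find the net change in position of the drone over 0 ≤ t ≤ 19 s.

Net displacement equals the area under the velocity-time graph (areas below the axis count negative).
0–3 s: ½(-2 + 0)(3) = -3 m
3–9 s: ½(0 + 2)(6) = 6 m
9–13 s: 2 × 4 = 8 m
13–19 s: ½(2 + -2)(6) = 0 m
Net displacement = 11 m

11 m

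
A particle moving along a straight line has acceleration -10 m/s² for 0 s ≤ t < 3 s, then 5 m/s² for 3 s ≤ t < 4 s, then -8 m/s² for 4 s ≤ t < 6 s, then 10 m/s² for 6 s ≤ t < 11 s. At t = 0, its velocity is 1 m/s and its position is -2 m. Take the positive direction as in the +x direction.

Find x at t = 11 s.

-209.5 m

On each constant-a segment, Δv = aΔt and Δx = v₀Δt + ½aΔt²; chain segment to segment.
0–3 s: v starts 1 m/s; Δx = 1·3 + ½·-10·3² = -42 m; v ends -29 m/s.
3–4 s: v starts -29 m/s; Δx = -29·1 + ½·5·1² = -26.5 m; v ends -24 m/s.
4–6 s: v starts -24 m/s; Δx = -24·2 + ½·-8·2² = -64 m; v ends -40 m/s.
6–11 s: v starts -40 m/s; Δx = -40·5 + ½·10·5² = -75 m; v ends 10 m/s.
x(11) = -2 + Σ Δx = -209.5 m.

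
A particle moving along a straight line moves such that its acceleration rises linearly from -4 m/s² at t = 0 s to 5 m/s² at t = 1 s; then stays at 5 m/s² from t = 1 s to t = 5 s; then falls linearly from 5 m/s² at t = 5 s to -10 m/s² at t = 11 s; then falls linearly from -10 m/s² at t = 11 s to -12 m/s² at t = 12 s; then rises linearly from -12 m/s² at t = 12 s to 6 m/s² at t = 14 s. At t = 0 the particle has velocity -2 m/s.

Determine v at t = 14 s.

Δv equals the area under the a-t graph; then v = v₀ + Δv.
0–1 s: ½(-4 + 5)(1) = 0.5 m/s
1–5 s: 5 × 4 = 20 m/s
5–11 s: ½(5 + -10)(6) = -15 m/s
11–12 s: ½(-10 + -12)(1) = -11 m/s
12–14 s: ½(-12 + 6)(2) = -6 m/s
Δv = -11.5 m/s, so v(14) = -2 + (-11.5) = -13.5 m/s.

-13.5 m/s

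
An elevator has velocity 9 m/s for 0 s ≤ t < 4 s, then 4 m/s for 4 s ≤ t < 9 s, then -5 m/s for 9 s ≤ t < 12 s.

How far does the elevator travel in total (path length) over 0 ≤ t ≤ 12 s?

71 m

Distance (not displacement) is the total path length: add the absolute areas under v-t.
0–4 s: |9| × 4 = 36 m
4–9 s: |4| × 5 = 20 m
9–12 s: |-5| × 3 = 15 m
Total distance = 71 m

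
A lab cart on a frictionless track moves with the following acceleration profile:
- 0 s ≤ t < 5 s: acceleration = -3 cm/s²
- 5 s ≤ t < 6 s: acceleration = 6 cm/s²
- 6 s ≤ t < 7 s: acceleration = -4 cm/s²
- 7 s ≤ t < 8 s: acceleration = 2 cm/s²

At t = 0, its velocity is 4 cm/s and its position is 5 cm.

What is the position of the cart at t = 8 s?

On each constant-a segment, Δv = aΔt and Δx = v₀Δt + ½aΔt²; chain segment to segment.
0–5 s: v starts 4 cm/s; Δx = 4·5 + ½·-3·5² = -17.5 cm; v ends -11 cm/s.
5–6 s: v starts -11 cm/s; Δx = -11·1 + ½·6·1² = -8 cm; v ends -5 cm/s.
6–7 s: v starts -5 cm/s; Δx = -5·1 + ½·-4·1² = -7 cm; v ends -9 cm/s.
7–8 s: v starts -9 cm/s; Δx = -9·1 + ½·2·1² = -8 cm; v ends -7 cm/s.
x(8) = 5 + Σ Δx = -35.5 cm.

-35.5 cm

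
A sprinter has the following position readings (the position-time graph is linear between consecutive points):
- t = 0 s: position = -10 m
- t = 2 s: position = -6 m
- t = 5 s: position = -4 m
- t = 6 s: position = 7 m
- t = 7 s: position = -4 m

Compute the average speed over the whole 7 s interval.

Average speed = (total path length)/(elapsed time); on a piecewise-linear x-t graph the path length is Σ|Δx|.
0–2 s: |Δx| = |-6 − -10| = 4 m
2–5 s: |Δx| = |-4 − -6| = 2 m
5–6 s: |Δx| = |7 − -4| = 11 m
6–7 s: |Δx| = |-4 − 7| = 11 m
Total path = 28 m; average speed = 28/7 = 4 m/s.

4 m/s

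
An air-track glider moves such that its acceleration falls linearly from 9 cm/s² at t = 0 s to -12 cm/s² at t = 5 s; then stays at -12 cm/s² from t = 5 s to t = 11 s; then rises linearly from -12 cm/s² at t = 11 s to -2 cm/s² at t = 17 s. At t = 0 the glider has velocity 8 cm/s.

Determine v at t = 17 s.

-113.5 cm/s

Δv equals the area under the a-t graph; then v = v₀ + Δv.
0–5 s: ½(9 + -12)(5) = -7.5 cm/s
5–11 s: -12 × 6 = -72 cm/s
11–17 s: ½(-12 + -2)(6) = -42 cm/s
Δv = -121.5 cm/s, so v(17) = 8 + (-121.5) = -113.5 cm/s.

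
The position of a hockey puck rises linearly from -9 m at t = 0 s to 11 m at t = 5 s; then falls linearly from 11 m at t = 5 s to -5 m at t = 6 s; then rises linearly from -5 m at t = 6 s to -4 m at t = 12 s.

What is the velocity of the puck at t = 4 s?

4 m/s

Velocity is the slope of the x-t graph on 0–5 s: (11 − -9)/(5 − 0) = 4 m/s.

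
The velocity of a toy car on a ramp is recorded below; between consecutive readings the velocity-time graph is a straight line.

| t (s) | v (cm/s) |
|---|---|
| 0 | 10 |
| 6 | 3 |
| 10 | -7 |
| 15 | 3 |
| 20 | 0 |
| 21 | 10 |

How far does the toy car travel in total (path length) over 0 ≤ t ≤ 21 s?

77.6 cm

Total distance travelled is ∫|v| dt — sum the magnitudes of each area piece.
0–6 s: |½(10 + 3)(6)| = 39 cm
6–10 s: v = 0 at t = 7.2 s; triangle areas 1.8 + 9.8 = 11.6 cm
10–15 s: v = 0 at t = 13.5 s; triangle areas 12.25 + 2.25 = 14.5 cm
15–20 s: |½(3 + 0)(5)| = 7.5 cm
20–21 s: |½(0 + 10)(1)| = 5 cm
Total distance = 77.6 cm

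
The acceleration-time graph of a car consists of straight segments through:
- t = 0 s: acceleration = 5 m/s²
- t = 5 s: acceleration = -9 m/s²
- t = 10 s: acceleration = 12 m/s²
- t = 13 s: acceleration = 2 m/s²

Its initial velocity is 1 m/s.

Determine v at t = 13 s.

19.5 m/s

Δv equals the area under the a-t graph; then v = v₀ + Δv.
0–5 s: ½(5 + -9)(5) = -10 m/s
5–10 s: ½(-9 + 12)(5) = 7.5 m/s
10–13 s: ½(12 + 2)(3) = 21 m/s
Δv = 18.5 m/s, so v(13) = 1 + (18.5) = 19.5 m/s.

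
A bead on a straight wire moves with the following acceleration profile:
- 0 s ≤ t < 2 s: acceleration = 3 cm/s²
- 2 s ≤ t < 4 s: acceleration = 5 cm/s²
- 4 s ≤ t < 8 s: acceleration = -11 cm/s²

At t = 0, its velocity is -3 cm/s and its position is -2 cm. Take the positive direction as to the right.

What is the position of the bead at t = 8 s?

On each constant-a segment, Δv = aΔt and Δx = v₀Δt + ½aΔt²; chain segment to segment.
0–2 s: v starts -3 cm/s; Δx = -3·2 + ½·3·2² = 0 cm; v ends 3 cm/s.
2–4 s: v starts 3 cm/s; Δx = 3·2 + ½·5·2² = 16 cm; v ends 13 cm/s.
4–8 s: v starts 13 cm/s; Δx = 13·4 + ½·-11·4² = -36 cm; v ends -31 cm/s.
x(8) = -2 + Σ Δx = -22 cm.

-22 cm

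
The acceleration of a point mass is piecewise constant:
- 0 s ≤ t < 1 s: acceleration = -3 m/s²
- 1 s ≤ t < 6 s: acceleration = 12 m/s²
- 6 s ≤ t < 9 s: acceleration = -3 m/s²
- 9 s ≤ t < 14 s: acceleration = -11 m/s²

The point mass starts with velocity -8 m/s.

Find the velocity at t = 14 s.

-15 m/s

Δv equals the area under the a-t graph; then v = v₀ + Δv.
0–1 s: -3 × 1 = -3 m/s
1–6 s: 12 × 5 = 60 m/s
6–9 s: -3 × 3 = -9 m/s
9–14 s: -11 × 5 = -55 m/s
Δv = -7 m/s, so v(14) = -8 + (-7) = -15 m/s.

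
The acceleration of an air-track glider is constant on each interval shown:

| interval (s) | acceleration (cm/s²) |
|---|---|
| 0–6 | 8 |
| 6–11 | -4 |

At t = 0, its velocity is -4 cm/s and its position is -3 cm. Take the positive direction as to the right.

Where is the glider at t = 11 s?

On each constant-a segment, Δv = aΔt and Δx = v₀Δt + ½aΔt²; chain segment to segment.
0–6 s: v starts -4 cm/s; Δx = -4·6 + ½·8·6² = 120 cm; v ends 44 cm/s.
6–11 s: v starts 44 cm/s; Δx = 44·5 + ½·-4·5² = 170 cm; v ends 24 cm/s.
x(11) = -3 + Σ Δx = 287 cm.

287 cm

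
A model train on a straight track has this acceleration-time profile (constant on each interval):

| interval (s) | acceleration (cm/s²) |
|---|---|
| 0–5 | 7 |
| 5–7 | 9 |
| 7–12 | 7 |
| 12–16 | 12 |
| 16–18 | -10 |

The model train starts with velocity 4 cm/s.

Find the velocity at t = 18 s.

Δv equals the area under the a-t graph; then v = v₀ + Δv.
0–5 s: 7 × 5 = 35 cm/s
5–7 s: 9 × 2 = 18 cm/s
7–12 s: 7 × 5 = 35 cm/s
12–16 s: 12 × 4 = 48 cm/s
16–18 s: -10 × 2 = -20 cm/s
Δv = 116 cm/s, so v(18) = 4 + (116) = 120 cm/s.

120 cm/s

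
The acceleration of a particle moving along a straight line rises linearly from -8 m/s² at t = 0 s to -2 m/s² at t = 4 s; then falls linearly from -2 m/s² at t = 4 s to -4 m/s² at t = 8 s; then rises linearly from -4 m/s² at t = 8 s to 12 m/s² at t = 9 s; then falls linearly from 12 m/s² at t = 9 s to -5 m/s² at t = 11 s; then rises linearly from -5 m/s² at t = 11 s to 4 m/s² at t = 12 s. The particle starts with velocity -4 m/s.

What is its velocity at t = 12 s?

Δv equals the area under the a-t graph; then v = v₀ + Δv.
0–4 s: ½(-8 + -2)(4) = -20 m/s
4–8 s: ½(-2 + -4)(4) = -12 m/s
8–9 s: ½(-4 + 12)(1) = 4 m/s
9–11 s: ½(12 + -5)(2) = 7 m/s
11–12 s: ½(-5 + 4)(1) = -0.5 m/s
Δv = -21.5 m/s, so v(12) = -4 + (-21.5) = -25.5 m/s.

-25.5 m/s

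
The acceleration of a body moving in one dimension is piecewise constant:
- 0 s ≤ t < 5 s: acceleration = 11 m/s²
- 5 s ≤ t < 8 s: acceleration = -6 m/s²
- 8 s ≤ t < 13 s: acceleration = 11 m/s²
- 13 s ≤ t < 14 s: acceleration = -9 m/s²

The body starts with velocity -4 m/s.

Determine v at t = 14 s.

79 m/s

Δv equals the area under the a-t graph; then v = v₀ + Δv.
0–5 s: 11 × 5 = 55 m/s
5–8 s: -6 × 3 = -18 m/s
8–13 s: 11 × 5 = 55 m/s
13–14 s: -9 × 1 = -9 m/s
Δv = 83 m/s, so v(14) = -4 + (83) = 79 m/s.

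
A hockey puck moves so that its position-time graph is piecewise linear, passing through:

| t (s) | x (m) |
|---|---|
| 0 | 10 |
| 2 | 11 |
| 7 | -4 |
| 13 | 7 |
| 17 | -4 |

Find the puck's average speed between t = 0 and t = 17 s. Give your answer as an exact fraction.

Average speed = (total path length)/(elapsed time); on a piecewise-linear x-t graph the path length is Σ|Δx|.
0–2 s: |Δx| = |11 − 10| = 1 m
2–7 s: |Δx| = |-4 − 11| = 15 m
7–13 s: |Δx| = |7 − -4| = 11 m
13–17 s: |Δx| = |-4 − 7| = 11 m
Total path = 38 m; average speed = 38/17 = 38/17 m/s.

38/17 m/s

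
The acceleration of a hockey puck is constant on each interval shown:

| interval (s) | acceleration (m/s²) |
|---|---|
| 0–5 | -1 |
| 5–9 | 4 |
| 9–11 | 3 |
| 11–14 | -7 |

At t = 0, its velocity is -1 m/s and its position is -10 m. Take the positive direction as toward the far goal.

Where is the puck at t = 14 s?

On each constant-a segment, Δv = aΔt and Δx = v₀Δt + ½aΔt²; chain segment to segment.
0–5 s: v starts -1 m/s; Δx = -1·5 + ½·-1·5² = -17.5 m; v ends -6 m/s.
5–9 s: v starts -6 m/s; Δx = -6·4 + ½·4·4² = 8 m; v ends 10 m/s.
9–11 s: v starts 10 m/s; Δx = 10·2 + ½·3·2² = 26 m; v ends 16 m/s.
11–14 s: v starts 16 m/s; Δx = 16·3 + ½·-7·3² = 16.5 m; v ends -5 m/s.
x(14) = -10 + Σ Δx = 23 m.

23 m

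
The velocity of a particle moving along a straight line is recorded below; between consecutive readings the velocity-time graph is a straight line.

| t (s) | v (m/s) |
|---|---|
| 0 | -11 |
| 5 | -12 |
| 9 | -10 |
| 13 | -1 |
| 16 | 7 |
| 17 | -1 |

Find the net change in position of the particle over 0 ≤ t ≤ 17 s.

-111.5 m

Net displacement equals the area under the velocity-time graph (areas below the axis count negative).
0–5 s: ½(-11 + -12)(5) = -57.5 m
5–9 s: ½(-12 + -10)(4) = -44 m
9–13 s: ½(-10 + -1)(4) = -22 m
13–16 s: ½(-1 + 7)(3) = 9 m
16–17 s: ½(7 + -1)(1) = 3 m
Net displacement = -111.5 m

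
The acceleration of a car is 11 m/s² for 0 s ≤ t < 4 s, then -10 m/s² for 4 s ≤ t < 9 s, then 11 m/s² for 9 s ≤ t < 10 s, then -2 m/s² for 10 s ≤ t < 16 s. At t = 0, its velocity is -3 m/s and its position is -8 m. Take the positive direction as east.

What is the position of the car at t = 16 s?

120.5 m

On each constant-a segment, Δv = aΔt and Δx = v₀Δt + ½aΔt²; chain segment to segment.
0–4 s: v starts -3 m/s; Δx = -3·4 + ½·11·4² = 76 m; v ends 41 m/s.
4–9 s: v starts 41 m/s; Δx = 41·5 + ½·-10·5² = 80 m; v ends -9 m/s.
9–10 s: v starts -9 m/s; Δx = -9·1 + ½·11·1² = -3.5 m; v ends 2 m/s.
10–16 s: v starts 2 m/s; Δx = 2·6 + ½·-2·6² = -24 m; v ends -10 m/s.
x(16) = -8 + Σ Δx = 120.5 m.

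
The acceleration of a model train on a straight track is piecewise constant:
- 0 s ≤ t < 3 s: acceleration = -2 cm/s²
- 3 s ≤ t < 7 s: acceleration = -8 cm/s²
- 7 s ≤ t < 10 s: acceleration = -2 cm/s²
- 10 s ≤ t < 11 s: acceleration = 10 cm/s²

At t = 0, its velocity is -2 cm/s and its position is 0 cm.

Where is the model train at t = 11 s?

-281 cm

On each constant-a segment, Δv = aΔt and Δx = v₀Δt + ½aΔt²; chain segment to segment.
0–3 s: v starts -2 cm/s; Δx = -2·3 + ½·-2·3² = -15 cm; v ends -8 cm/s.
3–7 s: v starts -8 cm/s; Δx = -8·4 + ½·-8·4² = -96 cm; v ends -40 cm/s.
7–10 s: v starts -40 cm/s; Δx = -40·3 + ½·-2·3² = -129 cm; v ends -46 cm/s.
10–11 s: v starts -46 cm/s; Δx = -46·1 + ½·10·1² = -41 cm; v ends -36 cm/s.
x(11) = 0 + Σ Δx = -281 cm.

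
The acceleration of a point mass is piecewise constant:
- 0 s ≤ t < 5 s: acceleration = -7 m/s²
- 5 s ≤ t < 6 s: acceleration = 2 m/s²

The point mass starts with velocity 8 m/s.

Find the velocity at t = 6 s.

Δv equals the area under the a-t graph; then v = v₀ + Δv.
0–5 s: -7 × 5 = -35 m/s
5–6 s: 2 × 1 = 2 m/s
Δv = -33 m/s, so v(6) = 8 + (-33) = -25 m/s.

-25 m/s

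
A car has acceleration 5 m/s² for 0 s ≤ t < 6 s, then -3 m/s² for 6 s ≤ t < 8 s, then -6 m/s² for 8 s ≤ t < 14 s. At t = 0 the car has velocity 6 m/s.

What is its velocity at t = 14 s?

-6 m/s

Δv equals the area under the a-t graph; then v = v₀ + Δv.
0–6 s: 5 × 6 = 30 m/s
6–8 s: -3 × 2 = -6 m/s
8–14 s: -6 × 6 = -36 m/s
Δv = -12 m/s, so v(14) = 6 + (-12) = -6 m/s.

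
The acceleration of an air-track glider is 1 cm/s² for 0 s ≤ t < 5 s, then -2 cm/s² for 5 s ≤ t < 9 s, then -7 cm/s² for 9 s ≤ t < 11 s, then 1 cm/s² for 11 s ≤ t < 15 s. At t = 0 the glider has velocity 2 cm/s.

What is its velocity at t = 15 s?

-11 cm/s

Δv equals the area under the a-t graph; then v = v₀ + Δv.
0–5 s: 1 × 5 = 5 cm/s
5–9 s: -2 × 4 = -8 cm/s
9–11 s: -7 × 2 = -14 cm/s
11–15 s: 1 × 4 = 4 cm/s
Δv = -13 cm/s, so v(15) = 2 + (-13) = -11 cm/s.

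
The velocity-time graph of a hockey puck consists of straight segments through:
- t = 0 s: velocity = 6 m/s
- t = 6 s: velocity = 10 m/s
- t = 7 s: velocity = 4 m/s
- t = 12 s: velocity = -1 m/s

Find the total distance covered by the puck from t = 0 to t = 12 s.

Distance (not displacement) is the total path length: add the absolute areas under v-t.
0–6 s: |½(6 + 10)(6)| = 48 m
6–7 s: |½(10 + 4)(1)| = 7 m
7–12 s: v = 0 at t = 11 s; triangle areas 8 + 0.5 = 8.5 m
Total distance = 63.5 m

63.5 m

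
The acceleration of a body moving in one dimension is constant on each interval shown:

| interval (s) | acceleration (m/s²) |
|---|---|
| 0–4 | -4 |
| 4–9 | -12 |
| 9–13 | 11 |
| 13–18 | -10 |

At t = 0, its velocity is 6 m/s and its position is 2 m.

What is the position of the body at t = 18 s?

On each constant-a segment, Δv = aΔt and Δx = v₀Δt + ½aΔt²; chain segment to segment.
0–4 s: v starts 6 m/s; Δx = 6·4 + ½·-4·4² = -8 m; v ends -10 m/s.
4–9 s: v starts -10 m/s; Δx = -10·5 + ½·-12·5² = -200 m; v ends -70 m/s.
9–13 s: v starts -70 m/s; Δx = -70·4 + ½·11·4² = -192 m; v ends -26 m/s.
13–18 s: v starts -26 m/s; Δx = -26·5 + ½·-10·5² = -255 m; v ends -76 m/s.
x(18) = 2 + Σ Δx = -653 m.

-653 m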